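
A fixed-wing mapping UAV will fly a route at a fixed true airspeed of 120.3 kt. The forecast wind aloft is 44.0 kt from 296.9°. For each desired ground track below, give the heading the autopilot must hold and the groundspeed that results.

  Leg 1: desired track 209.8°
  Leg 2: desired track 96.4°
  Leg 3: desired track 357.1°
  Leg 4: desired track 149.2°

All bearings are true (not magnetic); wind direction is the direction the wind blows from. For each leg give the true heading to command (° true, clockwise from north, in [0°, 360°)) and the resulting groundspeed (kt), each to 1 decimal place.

Leg 1: heading=231.2°, groundspeed=109.8 kt
Leg 2: heading=89.0°, groundspeed=160.5 kt
Leg 3: heading=338.6°, groundspeed=92.2 kt
Leg 4: heading=160.5°, groundspeed=155.2 kt

Leg 1: desired track 209.8°; wind correction +21.4° → command heading 231.2°, groundspeed 109.8 kt
Leg 2: desired track 96.4°; wind correction -7.4° → command heading 89.0°, groundspeed 160.5 kt
Leg 3: desired track 357.1°; wind correction -18.5° → command heading 338.6°, groundspeed 92.2 kt
Leg 4: desired track 149.2°; wind correction +11.3° → command heading 160.5°, groundspeed 155.2 kt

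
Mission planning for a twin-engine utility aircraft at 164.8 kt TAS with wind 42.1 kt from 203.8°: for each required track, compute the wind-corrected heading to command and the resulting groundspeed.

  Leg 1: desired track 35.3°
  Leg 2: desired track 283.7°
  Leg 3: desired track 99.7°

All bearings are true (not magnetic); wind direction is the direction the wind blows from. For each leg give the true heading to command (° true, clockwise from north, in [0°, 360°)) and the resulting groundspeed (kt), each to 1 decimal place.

Leg 1: heading=38.2°, groundspeed=205.8 kt
Leg 2: heading=269.1°, groundspeed=152.1 kt
Leg 3: heading=114.0°, groundspeed=169.9 kt

Leg 1: desired track 35.3°; wind correction +2.9° → command heading 38.2°, groundspeed 205.8 kt
Leg 2: desired track 283.7°; wind correction -14.6° → command heading 269.1°, groundspeed 152.1 kt
Leg 3: desired track 99.7°; wind correction +14.3° → command heading 114.0°, groundspeed 169.9 kt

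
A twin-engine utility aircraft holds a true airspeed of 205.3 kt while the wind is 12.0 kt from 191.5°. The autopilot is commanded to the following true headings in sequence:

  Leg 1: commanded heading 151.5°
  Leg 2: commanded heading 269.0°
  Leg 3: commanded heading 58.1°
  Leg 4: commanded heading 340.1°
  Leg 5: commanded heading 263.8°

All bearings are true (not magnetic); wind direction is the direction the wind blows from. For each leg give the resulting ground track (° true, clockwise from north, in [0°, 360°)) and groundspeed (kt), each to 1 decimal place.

Leg 1: heading 151.5°; drift -2.3° → track 149.2°, groundspeed 196.3 kt
Leg 2: heading 269.0°; drift +3.3° → track 272.3°, groundspeed 203.0 kt
Leg 3: heading 58.1°; drift -2.3° → track 55.8°, groundspeed 213.7 kt
Leg 4: heading 340.1°; drift +1.7° → track 341.8°, groundspeed 215.6 kt
Leg 5: heading 263.8°; drift +3.2° → track 267.0°, groundspeed 202.0 kt

Leg 1: track=149.2°, groundspeed=196.3 kt
Leg 2: track=272.3°, groundspeed=203.0 kt
Leg 3: track=55.8°, groundspeed=213.7 kt
Leg 4: track=341.8°, groundspeed=215.6 kt
Leg 5: track=267.0°, groundspeed=202.0 kt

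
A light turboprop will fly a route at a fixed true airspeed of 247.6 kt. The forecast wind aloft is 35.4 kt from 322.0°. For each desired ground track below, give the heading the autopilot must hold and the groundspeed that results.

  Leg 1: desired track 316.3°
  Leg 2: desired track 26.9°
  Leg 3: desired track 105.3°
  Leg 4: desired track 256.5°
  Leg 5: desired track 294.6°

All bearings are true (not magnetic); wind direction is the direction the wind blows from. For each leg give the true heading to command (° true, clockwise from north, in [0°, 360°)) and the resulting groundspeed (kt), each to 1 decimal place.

Leg 1: desired track 316.3°; wind correction +0.8° → command heading 317.1°, groundspeed 212.4 kt
Leg 2: desired track 26.9°; wind correction -7.4° → command heading 19.5°, groundspeed 230.5 kt
Leg 3: desired track 105.3°; wind correction -4.9° → command heading 100.4°, groundspeed 275.1 kt
Leg 4: desired track 256.5°; wind correction +7.5° → command heading 264.0°, groundspeed 230.8 kt
Leg 5: desired track 294.6°; wind correction +3.8° → command heading 298.4°, groundspeed 215.6 kt

Leg 1: heading=317.1°, groundspeed=212.4 kt
Leg 2: heading=19.5°, groundspeed=230.5 kt
Leg 3: heading=100.4°, groundspeed=275.1 kt
Leg 4: heading=264.0°, groundspeed=230.8 kt
Leg 5: heading=298.4°, groundspeed=215.6 kt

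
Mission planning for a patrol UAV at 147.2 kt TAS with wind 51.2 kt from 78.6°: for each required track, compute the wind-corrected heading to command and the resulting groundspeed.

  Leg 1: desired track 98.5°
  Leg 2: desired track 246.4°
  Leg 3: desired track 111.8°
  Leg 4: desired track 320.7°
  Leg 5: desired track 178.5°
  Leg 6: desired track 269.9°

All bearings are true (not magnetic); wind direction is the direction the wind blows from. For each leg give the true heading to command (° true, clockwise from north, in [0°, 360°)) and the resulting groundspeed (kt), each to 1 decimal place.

Leg 1: heading=91.7°, groundspeed=98.0 kt
Leg 2: heading=242.2°, groundspeed=196.8 kt
Leg 3: heading=100.8°, groundspeed=101.7 kt
Leg 4: heading=338.6°, groundspeed=164.0 kt
Leg 5: heading=158.5°, groundspeed=147.1 kt
Leg 6: heading=273.8°, groundspeed=197.1 kt

Leg 1: desired track 98.5°; wind correction -6.8° → command heading 91.7°, groundspeed 98.0 kt
Leg 2: desired track 246.4°; wind correction -4.2° → command heading 242.2°, groundspeed 196.8 kt
Leg 3: desired track 111.8°; wind correction -11.0° → command heading 100.8°, groundspeed 101.7 kt
Leg 4: desired track 320.7°; wind correction +17.9° → command heading 338.6°, groundspeed 164.0 kt
Leg 5: desired track 178.5°; wind correction -20.0° → command heading 158.5°, groundspeed 147.1 kt
Leg 6: desired track 269.9°; wind correction +3.9° → command heading 273.8°, groundspeed 197.1 kt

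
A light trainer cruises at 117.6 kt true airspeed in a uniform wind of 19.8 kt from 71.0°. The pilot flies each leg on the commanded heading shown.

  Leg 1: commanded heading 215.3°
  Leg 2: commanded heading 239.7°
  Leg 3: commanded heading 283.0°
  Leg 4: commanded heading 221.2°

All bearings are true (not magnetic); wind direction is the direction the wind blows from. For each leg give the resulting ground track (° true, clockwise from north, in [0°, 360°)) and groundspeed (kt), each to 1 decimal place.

Leg 1: heading 215.3°; drift +4.9° → track 220.2°, groundspeed 134.2 kt
Leg 2: heading 239.7°; drift +1.6° → track 241.3°, groundspeed 137.1 kt
Leg 3: heading 283.0°; drift -4.5° → track 278.5°, groundspeed 134.8 kt
Leg 4: heading 221.2°; drift +4.2° → track 225.4°, groundspeed 135.1 kt

Leg 1: track=220.2°, groundspeed=134.2 kt
Leg 2: track=241.3°, groundspeed=137.1 kt
Leg 3: track=278.5°, groundspeed=134.8 kt
Leg 4: track=225.4°, groundspeed=135.1 kt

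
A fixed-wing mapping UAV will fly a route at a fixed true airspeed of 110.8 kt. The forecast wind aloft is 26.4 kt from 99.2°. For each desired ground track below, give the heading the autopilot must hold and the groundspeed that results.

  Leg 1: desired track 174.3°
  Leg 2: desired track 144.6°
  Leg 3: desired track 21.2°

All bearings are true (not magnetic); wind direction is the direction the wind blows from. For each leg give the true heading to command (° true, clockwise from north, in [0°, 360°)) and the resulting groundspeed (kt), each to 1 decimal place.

Leg 1: desired track 174.3°; wind correction -13.3° → command heading 161.0°, groundspeed 101.0 kt
Leg 2: desired track 144.6°; wind correction -9.8° → command heading 134.8°, groundspeed 90.7 kt
Leg 3: desired track 21.2°; wind correction +13.5° → command heading 34.7°, groundspeed 102.3 kt

Leg 1: heading=161.0°, groundspeed=101.0 kt
Leg 2: heading=134.8°, groundspeed=90.7 kt
Leg 3: heading=34.7°, groundspeed=102.3 kt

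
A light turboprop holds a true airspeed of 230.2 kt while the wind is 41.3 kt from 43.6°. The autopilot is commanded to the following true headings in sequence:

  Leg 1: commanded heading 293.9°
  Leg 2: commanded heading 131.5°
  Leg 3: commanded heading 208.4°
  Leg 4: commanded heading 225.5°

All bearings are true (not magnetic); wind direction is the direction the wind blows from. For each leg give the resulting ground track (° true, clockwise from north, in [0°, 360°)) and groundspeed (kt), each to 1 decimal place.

Leg 1: track=284.9°, groundspeed=247.2 kt
Leg 2: track=141.7°, groundspeed=232.4 kt
Leg 3: track=210.7°, groundspeed=270.3 kt
Leg 4: track=225.2°, groundspeed=271.5 kt

Leg 1: heading 293.9°; drift -9.0° → track 284.9°, groundspeed 247.2 kt
Leg 2: heading 131.5°; drift +10.2° → track 141.7°, groundspeed 232.4 kt
Leg 3: heading 208.4°; drift +2.3° → track 210.7°, groundspeed 270.3 kt
Leg 4: heading 225.5°; drift -0.3° → track 225.2°, groundspeed 271.5 kt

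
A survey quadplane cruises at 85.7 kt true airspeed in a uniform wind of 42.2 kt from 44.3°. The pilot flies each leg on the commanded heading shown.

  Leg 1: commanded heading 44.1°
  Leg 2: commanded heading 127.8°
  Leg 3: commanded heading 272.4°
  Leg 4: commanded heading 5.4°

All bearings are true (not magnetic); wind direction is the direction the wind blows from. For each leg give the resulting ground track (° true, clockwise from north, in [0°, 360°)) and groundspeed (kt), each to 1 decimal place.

Leg 1: track=43.9°, groundspeed=43.5 kt
Leg 2: track=155.2°, groundspeed=91.1 kt
Leg 3: track=257.0°, groundspeed=118.1 kt
Leg 4: track=338.8°, groundspeed=59.1 kt

Leg 1: heading 44.1°; drift -0.2° → track 43.9°, groundspeed 43.5 kt
Leg 2: heading 127.8°; drift +27.4° → track 155.2°, groundspeed 91.1 kt
Leg 3: heading 272.4°; drift -15.4° → track 257.0°, groundspeed 118.1 kt
Leg 4: heading 5.4°; drift -26.6° → track 338.8°, groundspeed 59.1 kt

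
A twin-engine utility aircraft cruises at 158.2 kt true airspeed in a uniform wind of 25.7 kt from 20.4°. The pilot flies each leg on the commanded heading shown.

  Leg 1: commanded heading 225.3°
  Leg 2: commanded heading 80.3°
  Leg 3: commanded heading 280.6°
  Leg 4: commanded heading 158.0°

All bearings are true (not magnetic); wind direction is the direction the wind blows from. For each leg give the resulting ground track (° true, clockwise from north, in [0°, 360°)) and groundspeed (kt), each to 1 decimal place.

Leg 1: track=221.9°, groundspeed=181.8 kt
Leg 2: track=89.0°, groundspeed=147.0 kt
Leg 3: track=271.7°, groundspeed=164.5 kt
Leg 4: track=163.6°, groundspeed=178.0 kt

Leg 1: heading 225.3°; drift -3.4° → track 221.9°, groundspeed 181.8 kt
Leg 2: heading 80.3°; drift +8.7° → track 89.0°, groundspeed 147.0 kt
Leg 3: heading 280.6°; drift -8.9° → track 271.7°, groundspeed 164.5 kt
Leg 4: heading 158.0°; drift +5.6° → track 163.6°, groundspeed 178.0 kt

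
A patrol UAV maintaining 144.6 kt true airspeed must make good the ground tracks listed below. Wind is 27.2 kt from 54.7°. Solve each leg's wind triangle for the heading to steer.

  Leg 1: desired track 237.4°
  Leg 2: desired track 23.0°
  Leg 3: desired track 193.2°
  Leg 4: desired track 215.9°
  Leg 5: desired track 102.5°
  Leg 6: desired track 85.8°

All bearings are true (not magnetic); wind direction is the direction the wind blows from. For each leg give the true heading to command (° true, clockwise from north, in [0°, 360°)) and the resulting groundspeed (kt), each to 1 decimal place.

Leg 1: desired track 237.4°; wind correction +0.5° → command heading 237.9°, groundspeed 171.8 kt
Leg 2: desired track 23.0°; wind correction +5.7° → command heading 28.7°, groundspeed 120.7 kt
Leg 3: desired track 193.2°; wind correction -7.2° → command heading 186.0°, groundspeed 163.8 kt
Leg 4: desired track 215.9°; wind correction -3.5° → command heading 212.4°, groundspeed 170.1 kt
Leg 5: desired track 102.5°; wind correction -8.0° → command heading 94.5°, groundspeed 124.9 kt
Leg 6: desired track 85.8°; wind correction -5.6° → command heading 80.2°, groundspeed 120.6 kt

Leg 1: heading=237.9°, groundspeed=171.8 kt
Leg 2: heading=28.7°, groundspeed=120.7 kt
Leg 3: heading=186.0°, groundspeed=163.8 kt
Leg 4: heading=212.4°, groundspeed=170.1 kt
Leg 5: heading=94.5°, groundspeed=124.9 kt
Leg 6: heading=80.2°, groundspeed=120.6 kt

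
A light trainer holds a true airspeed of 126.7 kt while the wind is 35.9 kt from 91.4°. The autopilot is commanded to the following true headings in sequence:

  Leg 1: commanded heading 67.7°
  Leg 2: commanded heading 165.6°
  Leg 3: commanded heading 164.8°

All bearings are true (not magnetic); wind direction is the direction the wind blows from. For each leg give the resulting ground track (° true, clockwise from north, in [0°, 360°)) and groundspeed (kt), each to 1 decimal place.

Leg 1: heading 67.7°; drift -8.7° → track 59.0°, groundspeed 94.9 kt
Leg 2: heading 165.6°; drift +16.5° → track 182.1°, groundspeed 121.9 kt
Leg 3: heading 164.8°; drift +16.5° → track 181.3°, groundspeed 121.4 kt

Leg 1: track=59.0°, groundspeed=94.9 kt
Leg 2: track=182.1°, groundspeed=121.9 kt
Leg 3: track=181.3°, groundspeed=121.4 kt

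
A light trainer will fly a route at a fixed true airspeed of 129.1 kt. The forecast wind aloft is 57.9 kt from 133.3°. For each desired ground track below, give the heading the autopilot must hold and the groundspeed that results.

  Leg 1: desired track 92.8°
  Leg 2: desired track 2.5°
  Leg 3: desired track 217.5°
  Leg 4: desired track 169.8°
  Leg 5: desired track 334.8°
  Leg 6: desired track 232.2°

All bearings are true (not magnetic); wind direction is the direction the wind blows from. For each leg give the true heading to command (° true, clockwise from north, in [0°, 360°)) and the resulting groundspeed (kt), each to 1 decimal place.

Leg 1: desired track 92.8°; wind correction +16.9° → command heading 109.7°, groundspeed 79.5 kt
Leg 2: desired track 2.5°; wind correction +19.8° → command heading 22.3°, groundspeed 159.3 kt
Leg 3: desired track 217.5°; wind correction -26.5° → command heading 191.0°, groundspeed 109.7 kt
Leg 4: desired track 169.8°; wind correction -15.5° → command heading 154.3°, groundspeed 77.9 kt
Leg 5: desired track 334.8°; wind correction +9.5° → command heading 344.3°, groundspeed 181.2 kt
Leg 6: desired track 232.2°; wind correction -26.3° → command heading 205.9°, groundspeed 124.7 kt

Leg 1: heading=109.7°, groundspeed=79.5 kt
Leg 2: heading=22.3°, groundspeed=159.3 kt
Leg 3: heading=191.0°, groundspeed=109.7 kt
Leg 4: heading=154.3°, groundspeed=77.9 kt
Leg 5: heading=344.3°, groundspeed=181.2 kt
Leg 6: heading=205.9°, groundspeed=124.7 kt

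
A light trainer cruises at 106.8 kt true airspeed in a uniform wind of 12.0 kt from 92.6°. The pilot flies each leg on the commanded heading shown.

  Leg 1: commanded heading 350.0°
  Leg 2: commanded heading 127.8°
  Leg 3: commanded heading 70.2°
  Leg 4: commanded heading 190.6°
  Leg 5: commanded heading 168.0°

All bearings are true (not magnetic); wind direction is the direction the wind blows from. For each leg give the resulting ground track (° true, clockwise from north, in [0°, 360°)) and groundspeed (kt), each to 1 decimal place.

Leg 1: heading 350.0°; drift -6.1° → track 343.9°, groundspeed 110.0 kt
Leg 2: heading 127.8°; drift +4.1° → track 131.9°, groundspeed 97.2 kt
Leg 3: heading 70.2°; drift -2.7° → track 67.5°, groundspeed 95.8 kt
Leg 4: heading 190.6°; drift +6.3° → track 196.9°, groundspeed 109.1 kt
Leg 5: heading 168.0°; drift +6.4° → track 174.4°, groundspeed 104.4 kt

Leg 1: track=343.9°, groundspeed=110.0 kt
Leg 2: track=131.9°, groundspeed=97.2 kt
Leg 3: track=67.5°, groundspeed=95.8 kt
Leg 4: track=196.9°, groundspeed=109.1 kt
Leg 5: track=174.4°, groundspeed=104.4 kt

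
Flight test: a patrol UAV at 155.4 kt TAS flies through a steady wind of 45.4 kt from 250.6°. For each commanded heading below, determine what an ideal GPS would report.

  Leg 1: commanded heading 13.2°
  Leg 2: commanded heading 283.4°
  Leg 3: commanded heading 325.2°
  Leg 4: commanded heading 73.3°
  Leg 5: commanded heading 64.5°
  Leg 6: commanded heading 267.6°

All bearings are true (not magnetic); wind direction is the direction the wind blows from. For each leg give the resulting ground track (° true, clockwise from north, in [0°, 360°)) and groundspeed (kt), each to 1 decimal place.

Leg 1: track=25.2°, groundspeed=183.9 kt
Leg 2: track=295.2°, groundspeed=119.8 kt
Leg 3: track=342.2°, groundspeed=149.9 kt
Leg 4: track=72.7°, groundspeed=200.8 kt
Leg 5: track=65.9°, groundspeed=200.6 kt
Leg 6: track=274.4°, groundspeed=112.8 kt

Leg 1: heading 13.2°; drift +12.0° → track 25.2°, groundspeed 183.9 kt
Leg 2: heading 283.4°; drift +11.8° → track 295.2°, groundspeed 119.8 kt
Leg 3: heading 325.2°; drift +17.0° → track 342.2°, groundspeed 149.9 kt
Leg 4: heading 73.3°; drift -0.6° → track 72.7°, groundspeed 200.8 kt
Leg 5: heading 64.5°; drift +1.4° → track 65.9°, groundspeed 200.6 kt
Leg 6: heading 267.6°; drift +6.8° → track 274.4°, groundspeed 112.8 kt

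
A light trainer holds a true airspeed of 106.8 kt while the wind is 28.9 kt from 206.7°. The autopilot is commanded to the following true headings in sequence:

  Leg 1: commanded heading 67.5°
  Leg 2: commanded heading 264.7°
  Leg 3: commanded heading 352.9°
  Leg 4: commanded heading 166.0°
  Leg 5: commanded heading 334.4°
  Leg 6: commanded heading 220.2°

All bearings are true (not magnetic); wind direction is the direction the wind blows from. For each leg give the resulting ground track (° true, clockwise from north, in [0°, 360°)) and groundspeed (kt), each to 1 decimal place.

Leg 1: heading 67.5°; drift -8.3° → track 59.2°, groundspeed 130.1 kt
Leg 2: heading 264.7°; drift +15.0° → track 279.7°, groundspeed 94.7 kt
Leg 3: heading 352.9°; drift +7.0° → track 359.9°, groundspeed 131.8 kt
Leg 4: heading 166.0°; drift -12.5° → track 153.5°, groundspeed 87.0 kt
Leg 5: heading 334.4°; drift +10.4° → track 344.8°, groundspeed 126.6 kt
Leg 6: heading 220.2°; drift +4.9° → track 225.1°, groundspeed 79.0 kt

Leg 1: track=59.2°, groundspeed=130.1 kt
Leg 2: track=279.7°, groundspeed=94.7 kt
Leg 3: track=359.9°, groundspeed=131.8 kt
Leg 4: track=153.5°, groundspeed=87.0 kt
Leg 5: track=344.8°, groundspeed=126.6 kt
Leg 6: track=225.1°, groundspeed=79.0 kt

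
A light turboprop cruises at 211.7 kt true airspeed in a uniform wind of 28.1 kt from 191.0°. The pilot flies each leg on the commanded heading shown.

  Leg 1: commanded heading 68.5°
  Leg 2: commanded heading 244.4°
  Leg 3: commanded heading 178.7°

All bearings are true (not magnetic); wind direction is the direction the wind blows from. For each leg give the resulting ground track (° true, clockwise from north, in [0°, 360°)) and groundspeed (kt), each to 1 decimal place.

Leg 1: heading 68.5°; drift -6.0° → track 62.5°, groundspeed 228.0 kt
Leg 2: heading 244.4°; drift +6.6° → track 251.0°, groundspeed 196.2 kt
Leg 3: heading 178.7°; drift -1.9° → track 176.8°, groundspeed 184.3 kt

Leg 1: track=62.5°, groundspeed=228.0 kt
Leg 2: track=251.0°, groundspeed=196.2 kt
Leg 3: track=176.8°, groundspeed=184.3 kt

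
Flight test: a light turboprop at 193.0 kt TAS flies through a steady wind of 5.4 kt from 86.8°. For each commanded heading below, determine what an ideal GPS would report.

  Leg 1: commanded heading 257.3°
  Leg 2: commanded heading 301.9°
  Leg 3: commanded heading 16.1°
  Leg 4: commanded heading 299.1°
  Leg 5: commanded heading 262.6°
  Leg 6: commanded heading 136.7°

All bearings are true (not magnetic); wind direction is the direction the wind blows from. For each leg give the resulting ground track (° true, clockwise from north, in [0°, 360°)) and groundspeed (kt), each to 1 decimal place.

Leg 1: track=257.6°, groundspeed=198.3 kt
Leg 2: track=301.0°, groundspeed=197.4 kt
Leg 3: track=14.6°, groundspeed=191.3 kt
Leg 4: track=298.3°, groundspeed=197.6 kt
Leg 5: track=262.7°, groundspeed=198.4 kt
Leg 6: track=137.9°, groundspeed=189.6 kt

Leg 1: heading 257.3°; drift +0.3° → track 257.6°, groundspeed 198.3 kt
Leg 2: heading 301.9°; drift -0.9° → track 301.0°, groundspeed 197.4 kt
Leg 3: heading 16.1°; drift -1.5° → track 14.6°, groundspeed 191.3 kt
Leg 4: heading 299.1°; drift -0.8° → track 298.3°, groundspeed 197.6 kt
Leg 5: heading 262.6°; drift +0.1° → track 262.7°, groundspeed 198.4 kt
Leg 6: heading 136.7°; drift +1.2° → track 137.9°, groundspeed 189.6 kt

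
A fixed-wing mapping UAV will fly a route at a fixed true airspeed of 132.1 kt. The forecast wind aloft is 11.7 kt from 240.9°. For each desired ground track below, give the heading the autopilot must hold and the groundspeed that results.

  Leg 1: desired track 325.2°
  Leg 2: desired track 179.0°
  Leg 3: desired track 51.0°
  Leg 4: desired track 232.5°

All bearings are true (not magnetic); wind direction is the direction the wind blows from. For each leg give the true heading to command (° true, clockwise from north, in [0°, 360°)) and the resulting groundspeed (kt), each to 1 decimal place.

Leg 1: heading=320.1°, groundspeed=130.4 kt
Leg 2: heading=183.5°, groundspeed=126.2 kt
Leg 3: heading=50.1°, groundspeed=143.6 kt
Leg 4: heading=233.2°, groundspeed=120.5 kt

Leg 1: desired track 325.2°; wind correction -5.1° → command heading 320.1°, groundspeed 130.4 kt
Leg 2: desired track 179.0°; wind correction +4.5° → command heading 183.5°, groundspeed 126.2 kt
Leg 3: desired track 51.0°; wind correction -0.9° → command heading 50.1°, groundspeed 143.6 kt
Leg 4: desired track 232.5°; wind correction +0.7° → command heading 233.2°, groundspeed 120.5 kt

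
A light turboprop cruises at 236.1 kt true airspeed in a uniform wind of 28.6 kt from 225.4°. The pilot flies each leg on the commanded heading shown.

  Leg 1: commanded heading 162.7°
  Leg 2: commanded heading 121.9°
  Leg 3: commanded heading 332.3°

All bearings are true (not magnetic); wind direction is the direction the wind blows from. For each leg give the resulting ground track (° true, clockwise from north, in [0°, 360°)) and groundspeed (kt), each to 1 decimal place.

Leg 1: heading 162.7°; drift -6.5° → track 156.2°, groundspeed 224.4 kt
Leg 2: heading 121.9°; drift -6.5° → track 115.4°, groundspeed 244.4 kt
Leg 3: heading 332.3°; drift +6.4° → track 338.7°, groundspeed 245.9 kt

Leg 1: track=156.2°, groundspeed=224.4 kt
Leg 2: track=115.4°, groundspeed=244.4 kt
Leg 3: track=338.7°, groundspeed=245.9 kt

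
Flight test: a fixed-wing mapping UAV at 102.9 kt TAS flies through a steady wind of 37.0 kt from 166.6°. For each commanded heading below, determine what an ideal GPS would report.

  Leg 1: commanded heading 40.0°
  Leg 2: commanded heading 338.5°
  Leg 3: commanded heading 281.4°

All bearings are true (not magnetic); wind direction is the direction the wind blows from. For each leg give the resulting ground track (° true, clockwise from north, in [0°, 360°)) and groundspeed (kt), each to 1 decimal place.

Leg 1: track=26.6°, groundspeed=128.4 kt
Leg 2: track=340.6°, groundspeed=139.6 kt
Leg 3: track=297.2°, groundspeed=123.1 kt

Leg 1: heading 40.0°; drift -13.4° → track 26.6°, groundspeed 128.4 kt
Leg 2: heading 338.5°; drift +2.1° → track 340.6°, groundspeed 139.6 kt
Leg 3: heading 281.4°; drift +15.8° → track 297.2°, groundspeed 123.1 kt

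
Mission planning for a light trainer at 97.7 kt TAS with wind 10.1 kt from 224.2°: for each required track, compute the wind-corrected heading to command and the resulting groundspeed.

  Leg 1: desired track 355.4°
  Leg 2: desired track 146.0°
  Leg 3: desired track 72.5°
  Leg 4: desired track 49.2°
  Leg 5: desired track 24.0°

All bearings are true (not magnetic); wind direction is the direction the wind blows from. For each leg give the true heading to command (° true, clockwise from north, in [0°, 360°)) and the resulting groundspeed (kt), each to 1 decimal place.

Leg 1: heading=350.9°, groundspeed=104.1 kt
Leg 2: heading=151.8°, groundspeed=95.1 kt
Leg 3: heading=75.3°, groundspeed=106.5 kt
Leg 4: heading=49.7°, groundspeed=107.8 kt
Leg 5: heading=22.0°, groundspeed=107.1 kt

Leg 1: desired track 355.4°; wind correction -4.5° → command heading 350.9°, groundspeed 104.1 kt
Leg 2: desired track 146.0°; wind correction +5.8° → command heading 151.8°, groundspeed 95.1 kt
Leg 3: desired track 72.5°; wind correction +2.8° → command heading 75.3°, groundspeed 106.5 kt
Leg 4: desired track 49.2°; wind correction +0.5° → command heading 49.7°, groundspeed 107.8 kt
Leg 5: desired track 24.0°; wind correction -2.0° → command heading 22.0°, groundspeed 107.1 kt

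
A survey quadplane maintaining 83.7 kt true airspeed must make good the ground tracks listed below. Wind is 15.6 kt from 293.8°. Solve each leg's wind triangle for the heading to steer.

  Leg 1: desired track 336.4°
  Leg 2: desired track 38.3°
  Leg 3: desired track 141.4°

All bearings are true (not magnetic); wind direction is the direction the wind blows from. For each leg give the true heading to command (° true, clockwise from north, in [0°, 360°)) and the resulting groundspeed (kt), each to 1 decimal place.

Leg 1: desired track 336.4°; wind correction -7.2° → command heading 329.2°, groundspeed 71.5 kt
Leg 2: desired track 38.3°; wind correction -10.4° → command heading 27.9°, groundspeed 86.2 kt
Leg 3: desired track 141.4°; wind correction +5.0° → command heading 146.4°, groundspeed 97.2 kt

Leg 1: heading=329.2°, groundspeed=71.5 kt
Leg 2: heading=27.9°, groundspeed=86.2 kt
Leg 3: heading=146.4°, groundspeed=97.2 kt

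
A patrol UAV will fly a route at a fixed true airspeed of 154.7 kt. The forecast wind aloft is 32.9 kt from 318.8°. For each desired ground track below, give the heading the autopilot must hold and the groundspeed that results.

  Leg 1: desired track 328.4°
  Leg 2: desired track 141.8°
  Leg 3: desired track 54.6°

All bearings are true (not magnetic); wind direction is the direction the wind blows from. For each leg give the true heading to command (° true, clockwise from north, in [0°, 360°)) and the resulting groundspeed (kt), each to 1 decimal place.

Leg 1: desired track 328.4°; wind correction -2.0° → command heading 326.4°, groundspeed 122.2 kt
Leg 2: desired track 141.8°; wind correction +0.6° → command heading 142.4°, groundspeed 187.5 kt
Leg 3: desired track 54.6°; wind correction -12.2° → command heading 42.4°, groundspeed 154.5 kt

Leg 1: heading=326.4°, groundspeed=122.2 kt
Leg 2: heading=142.4°, groundspeed=187.5 kt
Leg 3: heading=42.4°, groundspeed=154.5 kt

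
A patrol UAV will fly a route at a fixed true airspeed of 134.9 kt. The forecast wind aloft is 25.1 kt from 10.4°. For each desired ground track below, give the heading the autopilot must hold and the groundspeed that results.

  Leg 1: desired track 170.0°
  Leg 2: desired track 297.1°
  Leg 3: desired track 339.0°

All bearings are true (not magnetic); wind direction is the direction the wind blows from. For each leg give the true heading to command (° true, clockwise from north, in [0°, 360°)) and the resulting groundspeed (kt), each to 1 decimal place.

Leg 1: desired track 170.0°; wind correction -3.7° → command heading 166.3°, groundspeed 158.1 kt
Leg 2: desired track 297.1°; wind correction +10.3° → command heading 307.4°, groundspeed 125.5 kt
Leg 3: desired track 339.0°; wind correction +5.6° → command heading 344.6°, groundspeed 112.8 kt

Leg 1: heading=166.3°, groundspeed=158.1 kt
Leg 2: heading=307.4°, groundspeed=125.5 kt
Leg 3: heading=344.6°, groundspeed=112.8 kt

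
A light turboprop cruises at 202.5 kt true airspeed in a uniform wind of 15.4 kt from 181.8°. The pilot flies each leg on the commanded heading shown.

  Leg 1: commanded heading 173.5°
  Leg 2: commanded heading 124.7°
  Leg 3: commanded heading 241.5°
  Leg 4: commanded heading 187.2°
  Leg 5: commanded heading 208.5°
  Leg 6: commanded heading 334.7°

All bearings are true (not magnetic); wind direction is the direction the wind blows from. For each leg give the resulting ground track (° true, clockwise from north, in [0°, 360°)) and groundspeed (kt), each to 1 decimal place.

Leg 1: track=172.8°, groundspeed=187.3 kt
Leg 2: track=120.9°, groundspeed=194.6 kt
Leg 3: track=245.4°, groundspeed=195.2 kt
Leg 4: track=187.6°, groundspeed=187.2 kt
Leg 5: track=210.6°, groundspeed=188.9 kt
Leg 6: track=336.6°, groundspeed=216.3 kt

Leg 1: heading 173.5°; drift -0.7° → track 172.8°, groundspeed 187.3 kt
Leg 2: heading 124.7°; drift -3.8° → track 120.9°, groundspeed 194.6 kt
Leg 3: heading 241.5°; drift +3.9° → track 245.4°, groundspeed 195.2 kt
Leg 4: heading 187.2°; drift +0.4° → track 187.6°, groundspeed 187.2 kt
Leg 5: heading 208.5°; drift +2.1° → track 210.6°, groundspeed 188.9 kt
Leg 6: heading 334.7°; drift +1.9° → track 336.6°, groundspeed 216.3 kt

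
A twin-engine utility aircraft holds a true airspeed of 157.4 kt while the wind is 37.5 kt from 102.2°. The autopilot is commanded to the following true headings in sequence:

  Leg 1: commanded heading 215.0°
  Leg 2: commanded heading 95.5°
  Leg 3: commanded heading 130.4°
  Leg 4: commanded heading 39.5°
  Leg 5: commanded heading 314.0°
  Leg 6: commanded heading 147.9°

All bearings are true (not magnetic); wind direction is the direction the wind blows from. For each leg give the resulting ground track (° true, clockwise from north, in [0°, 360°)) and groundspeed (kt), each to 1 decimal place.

Leg 1: heading 215.0°; drift +11.4° → track 226.4°, groundspeed 175.4 kt
Leg 2: heading 95.5°; drift -2.1° → track 93.4°, groundspeed 120.2 kt
Leg 3: heading 130.4°; drift +8.1° → track 138.5°, groundspeed 125.6 kt
Leg 4: heading 39.5°; drift -13.4° → track 26.1°, groundspeed 144.1 kt
Leg 5: heading 314.0°; drift -6.0° → track 308.0°, groundspeed 190.3 kt
Leg 6: heading 147.9°; drift +11.6° → track 159.5°, groundspeed 133.9 kt

Leg 1: track=226.4°, groundspeed=175.4 kt
Leg 2: track=93.4°, groundspeed=120.2 kt
Leg 3: track=138.5°, groundspeed=125.6 kt
Leg 4: track=26.1°, groundspeed=144.1 kt
Leg 5: track=308.0°, groundspeed=190.3 kt
Leg 6: track=159.5°, groundspeed=133.9 kt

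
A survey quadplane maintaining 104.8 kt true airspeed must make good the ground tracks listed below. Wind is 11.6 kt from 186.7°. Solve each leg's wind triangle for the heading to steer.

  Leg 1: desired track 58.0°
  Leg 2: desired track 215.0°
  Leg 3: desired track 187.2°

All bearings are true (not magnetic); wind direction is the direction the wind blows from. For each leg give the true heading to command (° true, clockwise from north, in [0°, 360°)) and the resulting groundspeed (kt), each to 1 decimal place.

Leg 1: heading=63.0°, groundspeed=111.7 kt
Leg 2: heading=212.0°, groundspeed=94.4 kt
Leg 3: heading=187.1°, groundspeed=93.2 kt

Leg 1: desired track 58.0°; wind correction +5.0° → command heading 63.0°, groundspeed 111.7 kt
Leg 2: desired track 215.0°; wind correction -3.0° → command heading 212.0°, groundspeed 94.4 kt
Leg 3: desired track 187.2°; wind correction -0.1° → command heading 187.1°, groundspeed 93.2 kt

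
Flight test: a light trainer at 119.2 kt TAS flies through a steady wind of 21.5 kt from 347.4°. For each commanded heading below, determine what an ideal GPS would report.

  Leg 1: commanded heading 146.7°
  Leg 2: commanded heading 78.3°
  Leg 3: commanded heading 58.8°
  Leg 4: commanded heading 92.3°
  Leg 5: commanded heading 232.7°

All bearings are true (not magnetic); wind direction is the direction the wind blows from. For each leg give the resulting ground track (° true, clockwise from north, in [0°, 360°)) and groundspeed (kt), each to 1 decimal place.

Leg 1: heading 146.7°; drift +3.1° → track 149.8°, groundspeed 139.5 kt
Leg 2: heading 78.3°; drift +10.2° → track 88.5°, groundspeed 121.5 kt
Leg 3: heading 58.8°; drift +10.3° → track 69.1°, groundspeed 114.2 kt
Leg 4: heading 92.3°; drift +9.5° → track 101.8°, groundspeed 126.4 kt
Leg 5: heading 232.7°; drift -8.7° → track 224.0°, groundspeed 129.7 kt

Leg 1: track=149.8°, groundspeed=139.5 kt
Leg 2: track=88.5°, groundspeed=121.5 kt
Leg 3: track=69.1°, groundspeed=114.2 kt
Leg 4: track=101.8°, groundspeed=126.4 kt
Leg 5: track=224.0°, groundspeed=129.7 kt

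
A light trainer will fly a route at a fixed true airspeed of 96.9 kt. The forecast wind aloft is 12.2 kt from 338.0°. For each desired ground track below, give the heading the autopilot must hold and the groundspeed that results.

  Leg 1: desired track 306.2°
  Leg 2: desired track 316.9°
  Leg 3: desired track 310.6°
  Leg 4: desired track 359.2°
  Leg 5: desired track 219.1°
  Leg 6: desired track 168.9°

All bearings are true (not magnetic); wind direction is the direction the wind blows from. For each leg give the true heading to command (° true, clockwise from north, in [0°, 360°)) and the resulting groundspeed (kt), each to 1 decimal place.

Leg 1: desired track 306.2°; wind correction +3.8° → command heading 310.0°, groundspeed 86.3 kt
Leg 2: desired track 316.9°; wind correction +2.6° → command heading 319.5°, groundspeed 85.4 kt
Leg 3: desired track 310.6°; wind correction +3.3° → command heading 313.9°, groundspeed 85.9 kt
Leg 4: desired track 359.2°; wind correction -2.6° → command heading 356.6°, groundspeed 85.4 kt
Leg 5: desired track 219.1°; wind correction +6.3° → command heading 225.4°, groundspeed 102.2 kt
Leg 6: desired track 168.9°; wind correction +1.4° → command heading 170.3°, groundspeed 108.9 kt

Leg 1: heading=310.0°, groundspeed=86.3 kt
Leg 2: heading=319.5°, groundspeed=85.4 kt
Leg 3: heading=313.9°, groundspeed=85.9 kt
Leg 4: heading=356.6°, groundspeed=85.4 kt
Leg 5: heading=225.4°, groundspeed=102.2 kt
Leg 6: heading=170.3°, groundspeed=108.9 kt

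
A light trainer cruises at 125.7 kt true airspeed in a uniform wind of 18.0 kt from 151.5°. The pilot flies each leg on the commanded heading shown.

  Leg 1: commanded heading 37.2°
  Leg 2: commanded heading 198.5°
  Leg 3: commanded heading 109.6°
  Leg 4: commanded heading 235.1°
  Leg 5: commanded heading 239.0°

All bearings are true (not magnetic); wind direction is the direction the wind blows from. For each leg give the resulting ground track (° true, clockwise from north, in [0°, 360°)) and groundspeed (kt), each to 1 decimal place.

Leg 1: heading 37.2°; drift -7.0° → track 30.2°, groundspeed 134.1 kt
Leg 2: heading 198.5°; drift +6.6° → track 205.1°, groundspeed 114.2 kt
Leg 3: heading 109.6°; drift -6.1° → track 103.5°, groundspeed 112.9 kt
Leg 4: heading 235.1°; drift +8.2° → track 243.3°, groundspeed 125.0 kt
Leg 5: heading 239.0°; drift +8.2° → track 247.2°, groundspeed 126.2 kt

Leg 1: track=30.2°, groundspeed=134.1 kt
Leg 2: track=205.1°, groundspeed=114.2 kt
Leg 3: track=103.5°, groundspeed=112.9 kt
Leg 4: track=243.3°, groundspeed=125.0 kt
Leg 5: track=247.2°, groundspeed=126.2 kt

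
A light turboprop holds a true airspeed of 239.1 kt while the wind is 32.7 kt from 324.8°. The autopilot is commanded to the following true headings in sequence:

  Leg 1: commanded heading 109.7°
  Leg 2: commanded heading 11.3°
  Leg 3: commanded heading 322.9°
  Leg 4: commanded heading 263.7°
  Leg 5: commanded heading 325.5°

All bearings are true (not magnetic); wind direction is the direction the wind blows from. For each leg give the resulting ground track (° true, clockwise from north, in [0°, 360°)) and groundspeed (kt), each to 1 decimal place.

Leg 1: heading 109.7°; drift +4.0° → track 113.7°, groundspeed 266.5 kt
Leg 2: heading 11.3°; drift +6.2° → track 17.5°, groundspeed 217.9 kt
Leg 3: heading 322.9°; drift -0.3° → track 322.6°, groundspeed 206.4 kt
Leg 4: heading 263.7°; drift -7.3° → track 256.4°, groundspeed 225.1 kt
Leg 5: heading 325.5°; drift +0.1° → track 325.6°, groundspeed 206.4 kt

Leg 1: track=113.7°, groundspeed=266.5 kt
Leg 2: track=17.5°, groundspeed=217.9 kt
Leg 3: track=322.6°, groundspeed=206.4 kt
Leg 4: track=256.4°, groundspeed=225.1 kt
Leg 5: track=325.6°, groundspeed=206.4 kt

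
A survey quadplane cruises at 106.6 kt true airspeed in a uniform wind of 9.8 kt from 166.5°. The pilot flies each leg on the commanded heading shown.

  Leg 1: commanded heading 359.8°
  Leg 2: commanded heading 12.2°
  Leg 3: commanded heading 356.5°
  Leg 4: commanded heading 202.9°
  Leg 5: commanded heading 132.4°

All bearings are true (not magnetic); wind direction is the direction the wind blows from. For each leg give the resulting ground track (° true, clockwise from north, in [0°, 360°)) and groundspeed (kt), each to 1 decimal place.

Leg 1: track=358.7°, groundspeed=116.2 kt
Leg 2: track=10.1°, groundspeed=115.5 kt
Leg 3: track=355.7°, groundspeed=116.3 kt
Leg 4: track=206.3°, groundspeed=98.9 kt
Leg 5: track=129.2°, groundspeed=98.6 kt

Leg 1: heading 359.8°; drift -1.1° → track 358.7°, groundspeed 116.2 kt
Leg 2: heading 12.2°; drift -2.1° → track 10.1°, groundspeed 115.5 kt
Leg 3: heading 356.5°; drift -0.8° → track 355.7°, groundspeed 116.3 kt
Leg 4: heading 202.9°; drift +3.4° → track 206.3°, groundspeed 98.9 kt
Leg 5: heading 132.4°; drift -3.2° → track 129.2°, groundspeed 98.6 kt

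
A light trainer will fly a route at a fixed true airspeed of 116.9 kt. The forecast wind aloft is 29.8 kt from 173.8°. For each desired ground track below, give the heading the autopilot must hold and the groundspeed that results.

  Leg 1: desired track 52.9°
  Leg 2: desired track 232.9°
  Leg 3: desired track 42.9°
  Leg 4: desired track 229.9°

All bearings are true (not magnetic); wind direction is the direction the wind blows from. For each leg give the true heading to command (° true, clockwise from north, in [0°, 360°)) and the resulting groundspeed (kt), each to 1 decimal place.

Leg 1: heading=65.5°, groundspeed=129.4 kt
Leg 2: heading=220.3°, groundspeed=98.8 kt
Leg 3: heading=54.0°, groundspeed=134.2 kt
Leg 4: heading=217.7°, groundspeed=97.6 kt

Leg 1: desired track 52.9°; wind correction +12.6° → command heading 65.5°, groundspeed 129.4 kt
Leg 2: desired track 232.9°; wind correction -12.6° → command heading 220.3°, groundspeed 98.8 kt
Leg 3: desired track 42.9°; wind correction +11.1° → command heading 54.0°, groundspeed 134.2 kt
Leg 4: desired track 229.9°; wind correction -12.2° → command heading 217.7°, groundspeed 97.6 kt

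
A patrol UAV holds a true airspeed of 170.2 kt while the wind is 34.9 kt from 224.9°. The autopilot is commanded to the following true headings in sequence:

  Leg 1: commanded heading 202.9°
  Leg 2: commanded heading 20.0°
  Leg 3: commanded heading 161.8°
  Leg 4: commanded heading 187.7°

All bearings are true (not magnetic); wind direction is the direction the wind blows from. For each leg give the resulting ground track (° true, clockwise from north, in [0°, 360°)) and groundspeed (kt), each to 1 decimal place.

Leg 1: heading 202.9°; drift -5.4° → track 197.5°, groundspeed 138.5 kt
Leg 2: heading 20.0°; drift +4.2° → track 24.2°, groundspeed 202.4 kt
Leg 3: heading 161.8°; drift -11.4° → track 150.4°, groundspeed 157.5 kt
Leg 4: heading 187.7°; drift -8.4° → track 179.3°, groundspeed 144.0 kt

Leg 1: track=197.5°, groundspeed=138.5 kt
Leg 2: track=24.2°, groundspeed=202.4 kt
Leg 3: track=150.4°, groundspeed=157.5 kt
Leg 4: track=179.3°, groundspeed=144.0 kt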